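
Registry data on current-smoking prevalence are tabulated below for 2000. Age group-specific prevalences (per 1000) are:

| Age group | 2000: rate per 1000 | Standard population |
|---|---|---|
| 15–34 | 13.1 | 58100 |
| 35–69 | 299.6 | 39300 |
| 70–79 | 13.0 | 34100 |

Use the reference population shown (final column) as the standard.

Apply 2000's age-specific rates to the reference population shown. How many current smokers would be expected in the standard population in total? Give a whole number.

Expected current smokers = Σ (standard pop × age-specific rate ÷ 1000)
= 58100×13.1/1000 + 39300×299.6/1000 + 34100×13.0/1000
= 761.11 + 11774.28 + 443.30 = 12978.69.

12979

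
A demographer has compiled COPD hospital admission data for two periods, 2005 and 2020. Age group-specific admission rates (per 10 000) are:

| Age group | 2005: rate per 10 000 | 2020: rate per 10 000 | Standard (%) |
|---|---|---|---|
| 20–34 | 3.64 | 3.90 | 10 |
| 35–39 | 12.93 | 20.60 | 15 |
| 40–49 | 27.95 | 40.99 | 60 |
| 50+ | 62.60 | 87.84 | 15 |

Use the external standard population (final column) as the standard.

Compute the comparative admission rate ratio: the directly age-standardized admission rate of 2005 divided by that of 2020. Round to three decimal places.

Standard weights: 0.10, 0.15, 0.60, 0.15.
2005: 0.1000×3.64 + 0.1500×12.93 + 0.6000×27.95 + 0.1500×62.60 = 28.4635 per 10 000.
2020: 0.1000×3.90 + 0.1500×20.60 + 0.6000×40.99 + 0.1500×87.84 = 41.2500 per 10 000.
Ratio = 28.4635 ÷ 41.2500 = 0.69002.

0.690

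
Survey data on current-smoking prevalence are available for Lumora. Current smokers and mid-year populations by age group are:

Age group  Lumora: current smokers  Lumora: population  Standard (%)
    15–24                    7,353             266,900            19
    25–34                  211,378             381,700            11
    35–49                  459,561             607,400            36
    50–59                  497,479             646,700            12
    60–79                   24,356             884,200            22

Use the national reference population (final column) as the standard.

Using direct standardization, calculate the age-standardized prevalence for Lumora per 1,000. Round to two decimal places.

436.90

Age-specific rates per 1,000 for Lumora: 27.550, 553.780, 756.604, 769.258, 27.546.
Standard weights: 0.19, 0.11, 0.36, 0.12, 0.22.
Standardized rate: 0.1900×27.550 + 0.1100×553.780 + 0.3600×756.604 + 0.1200×769.258 + 0.2200×27.546 = 436.8986 per 1,000.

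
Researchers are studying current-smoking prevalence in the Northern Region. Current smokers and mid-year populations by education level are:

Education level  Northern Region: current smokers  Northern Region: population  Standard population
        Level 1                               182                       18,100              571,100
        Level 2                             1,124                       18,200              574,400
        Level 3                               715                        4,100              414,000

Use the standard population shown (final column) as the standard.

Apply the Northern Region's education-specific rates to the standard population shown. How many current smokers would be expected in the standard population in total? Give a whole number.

113414

Education-specific rates per 1,000 for the Northern Region: 10.055, 61.758, 174.390.
Expected current smokers = Σ (standard pop × education-specific rate ÷ 1,000)
= 571,100×10.055/1,000 + 574,400×61.758/1,000 + 414,000×174.390/1,000
= 5742.55 + 35473.93 + 72197.56 = 113414.05.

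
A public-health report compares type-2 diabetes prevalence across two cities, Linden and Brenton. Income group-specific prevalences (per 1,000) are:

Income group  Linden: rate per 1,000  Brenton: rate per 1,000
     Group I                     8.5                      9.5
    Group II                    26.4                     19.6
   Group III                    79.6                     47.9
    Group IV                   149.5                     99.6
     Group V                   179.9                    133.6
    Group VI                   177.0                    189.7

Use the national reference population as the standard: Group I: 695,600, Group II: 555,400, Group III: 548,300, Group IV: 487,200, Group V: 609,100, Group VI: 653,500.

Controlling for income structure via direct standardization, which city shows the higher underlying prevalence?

Standard total = 3,549,100; weights = 0.1960, 0.1565, 0.1545, 0.1373, 0.1716, 0.1841.
Linden: 0.1960×8.5 + 0.1565×26.4 + 0.1545×79.6 + 0.1373×149.5 + 0.1716×179.9 + 0.1841×177.0 = 102.0830 per 1,000.
Brenton: 0.1960×9.5 + 0.1565×19.6 + 0.1545×47.9 + 0.1373×99.6 + 0.1716×133.6 + 0.1841×189.7 = 83.8600 per 1,000.

Linden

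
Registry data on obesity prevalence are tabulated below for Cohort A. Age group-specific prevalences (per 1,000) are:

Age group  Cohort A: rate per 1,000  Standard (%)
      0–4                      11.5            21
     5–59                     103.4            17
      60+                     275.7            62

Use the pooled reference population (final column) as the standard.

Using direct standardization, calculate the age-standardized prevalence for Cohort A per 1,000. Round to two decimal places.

Standard weights: 0.21, 0.17, 0.62.
Standardized rate: 0.2100×11.5 + 0.1700×103.4 + 0.6200×275.7 = 190.9270 per 1,000.

190.93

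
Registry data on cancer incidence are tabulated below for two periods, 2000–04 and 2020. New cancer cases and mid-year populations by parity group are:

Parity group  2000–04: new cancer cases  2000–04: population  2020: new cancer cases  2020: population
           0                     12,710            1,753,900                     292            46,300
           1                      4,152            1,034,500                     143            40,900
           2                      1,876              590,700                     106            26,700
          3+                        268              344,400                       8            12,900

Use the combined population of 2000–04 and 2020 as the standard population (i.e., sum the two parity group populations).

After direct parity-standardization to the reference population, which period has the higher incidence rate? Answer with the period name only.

Parity-specific rates per 100,000 for 2000–04: 724.67, 401.35, 317.59, 77.82.
For 2020: 630.67, 349.63, 397.00, 62.02.
Combined standard total = 3,850,300; weights = 0.4675, 0.2793, 0.1604, 0.0928.
2000–04: 0.4675×724.67 + 0.2793×401.35 + 0.1604×317.59 + 0.0928×77.82 = 509.0645 per 100,000.
2020: 0.4675×630.67 + 0.2793×349.63 + 0.1604×397.00 + 0.0928×62.02 = 461.9368 per 100,000.

2000–04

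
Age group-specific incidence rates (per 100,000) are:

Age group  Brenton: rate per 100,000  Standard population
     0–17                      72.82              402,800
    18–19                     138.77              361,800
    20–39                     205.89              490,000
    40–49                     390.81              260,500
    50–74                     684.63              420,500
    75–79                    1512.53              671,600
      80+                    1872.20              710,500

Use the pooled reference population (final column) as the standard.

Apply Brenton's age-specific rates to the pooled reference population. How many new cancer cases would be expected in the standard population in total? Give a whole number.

Expected new cancer cases = Σ (standard pop × age-specific rate ÷ 100,000)
= 402,800×72.82/100,000 + 361,800×138.77/100,000 + 490,000×205.89/100,000 + 260,500×390.81/100,000 + 420,500×684.63/100,000 + 671,600×1512.53/100,000 + 710,500×1872.20/100,000
= 293.32 + 502.07 + 1008.86 + 1018.06 + 2878.87 + 10158.15 + 13301.98 = 29161.31.

29161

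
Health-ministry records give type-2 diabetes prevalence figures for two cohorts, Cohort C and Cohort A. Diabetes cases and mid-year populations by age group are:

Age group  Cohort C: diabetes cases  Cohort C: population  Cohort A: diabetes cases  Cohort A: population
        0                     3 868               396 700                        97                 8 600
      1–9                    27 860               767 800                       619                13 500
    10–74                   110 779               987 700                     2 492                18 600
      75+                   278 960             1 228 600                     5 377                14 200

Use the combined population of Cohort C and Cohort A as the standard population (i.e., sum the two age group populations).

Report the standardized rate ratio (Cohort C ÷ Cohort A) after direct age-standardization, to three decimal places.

0.662

Age-specific rates per 1 000 for Cohort C: 9.750, 36.285, 112.159, 227.055.
For Cohort A: 11.279, 45.852, 133.978, 378.662.
Combined standard total = 3 435 700; weights = 0.1180, 0.2274, 0.2929, 0.3617.
Cohort C: 0.1180×9.750 + 0.2274×36.285 + 0.2929×112.159 + 0.3617×227.055 = 124.3854 per 1 000.
Cohort A: 0.1180×11.279 + 0.2274×45.852 + 0.2929×133.978 + 0.3617×378.662 = 187.9731 per 1 000.
Ratio = 124.3854 ÷ 187.9731 = 0.66172.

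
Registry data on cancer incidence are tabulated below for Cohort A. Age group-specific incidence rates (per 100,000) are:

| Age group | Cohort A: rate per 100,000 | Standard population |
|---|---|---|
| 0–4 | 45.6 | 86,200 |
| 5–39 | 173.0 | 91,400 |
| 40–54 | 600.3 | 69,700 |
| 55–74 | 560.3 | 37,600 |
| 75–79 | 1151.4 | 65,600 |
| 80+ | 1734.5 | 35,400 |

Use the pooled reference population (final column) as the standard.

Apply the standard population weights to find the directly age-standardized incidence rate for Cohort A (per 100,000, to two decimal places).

569.02

Standard total = 385,900; weights = 0.2234, 0.2368, 0.1806, 0.0974, 0.1700, 0.0917.
Standardized rate: 0.2234×45.6 + 0.2368×173.0 + 0.1806×600.3 + 0.0974×560.3 + 0.1700×1151.4 + 0.0917×1734.5 = 569.0185 per 100,000.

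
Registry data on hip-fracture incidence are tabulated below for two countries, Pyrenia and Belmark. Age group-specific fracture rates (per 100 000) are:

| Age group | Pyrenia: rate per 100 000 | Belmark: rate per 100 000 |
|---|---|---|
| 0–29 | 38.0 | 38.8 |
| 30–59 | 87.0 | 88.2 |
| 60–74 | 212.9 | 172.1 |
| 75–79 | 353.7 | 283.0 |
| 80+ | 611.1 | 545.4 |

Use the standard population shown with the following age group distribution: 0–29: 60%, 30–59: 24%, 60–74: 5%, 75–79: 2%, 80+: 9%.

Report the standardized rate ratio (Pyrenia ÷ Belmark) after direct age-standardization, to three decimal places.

Standard weights: 0.60, 0.24, 0.05, 0.02, 0.09.
Pyrenia: 0.6000×38.0 + 0.2400×87.0 + 0.0500×212.9 + 0.0200×353.7 + 0.0900×611.1 = 116.3980 per 100 000.
Belmark: 0.6000×38.8 + 0.2400×88.2 + 0.0500×172.1 + 0.0200×283.0 + 0.0900×545.4 = 107.7990 per 100 000.
Ratio = 116.3980 ÷ 107.7990 = 1.07977.

1.080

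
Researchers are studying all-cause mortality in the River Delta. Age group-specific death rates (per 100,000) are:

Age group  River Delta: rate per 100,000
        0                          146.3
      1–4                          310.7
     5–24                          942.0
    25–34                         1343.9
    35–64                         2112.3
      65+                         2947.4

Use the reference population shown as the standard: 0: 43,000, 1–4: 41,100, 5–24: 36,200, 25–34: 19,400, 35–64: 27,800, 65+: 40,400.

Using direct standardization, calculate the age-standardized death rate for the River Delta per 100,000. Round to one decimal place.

Standard total = 207,900; weights = 0.2068, 0.1977, 0.1741, 0.0933, 0.1337, 0.1943.
Standardized rate: 0.2068×146.3 + 0.1977×310.7 + 0.1741×942.0 + 0.0933×1343.9 + 0.1337×2112.3 + 0.1943×2947.4 = 1236.3138 per 100,000.

1236.3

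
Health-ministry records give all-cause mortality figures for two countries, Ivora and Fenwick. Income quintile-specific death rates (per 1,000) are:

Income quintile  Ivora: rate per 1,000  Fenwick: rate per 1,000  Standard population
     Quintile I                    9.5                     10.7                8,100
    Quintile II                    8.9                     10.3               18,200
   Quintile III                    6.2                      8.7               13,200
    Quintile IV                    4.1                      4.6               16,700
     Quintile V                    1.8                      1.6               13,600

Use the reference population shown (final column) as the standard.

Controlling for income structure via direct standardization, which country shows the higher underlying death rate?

Standard total = 69,800; weights = 0.1160, 0.2607, 0.1891, 0.2393, 0.1948.
Ivora: 0.1160×9.5 + 0.2607×8.9 + 0.1891×6.2 + 0.2393×4.1 + 0.1948×1.8 = 5.9272 per 1,000.
Fenwick: 0.1160×10.7 + 0.2607×10.3 + 0.1891×8.7 + 0.2393×4.6 + 0.1948×1.6 = 6.9850 per 1,000.

Fenwick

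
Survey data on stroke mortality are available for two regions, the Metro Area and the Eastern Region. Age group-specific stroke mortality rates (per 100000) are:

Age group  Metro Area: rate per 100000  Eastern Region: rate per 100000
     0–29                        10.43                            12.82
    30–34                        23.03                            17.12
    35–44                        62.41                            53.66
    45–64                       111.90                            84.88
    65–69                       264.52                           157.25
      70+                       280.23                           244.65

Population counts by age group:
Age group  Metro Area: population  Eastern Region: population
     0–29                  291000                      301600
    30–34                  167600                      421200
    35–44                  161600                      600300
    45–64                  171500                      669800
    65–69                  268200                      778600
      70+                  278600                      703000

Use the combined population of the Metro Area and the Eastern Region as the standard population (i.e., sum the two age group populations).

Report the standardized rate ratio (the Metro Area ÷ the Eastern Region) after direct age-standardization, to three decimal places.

Combined standard total = 4813000; weights = 0.1231, 0.1223, 0.1583, 0.1748, 0.2175, 0.2039.
The Metro Area: 0.1231×10.43 + 0.1223×23.03 + 0.1583×62.41 + 0.1748×111.90 + 0.2175×264.52 + 0.2039×280.23 = 148.2248 per 100000.
The Eastern Region: 0.1231×12.82 + 0.1223×17.12 + 0.1583×53.66 + 0.1748×84.88 + 0.2175×157.25 + 0.2039×244.65 = 111.1008 per 100000.
Ratio = 148.2248 ÷ 111.1008 = 1.33415.

1.334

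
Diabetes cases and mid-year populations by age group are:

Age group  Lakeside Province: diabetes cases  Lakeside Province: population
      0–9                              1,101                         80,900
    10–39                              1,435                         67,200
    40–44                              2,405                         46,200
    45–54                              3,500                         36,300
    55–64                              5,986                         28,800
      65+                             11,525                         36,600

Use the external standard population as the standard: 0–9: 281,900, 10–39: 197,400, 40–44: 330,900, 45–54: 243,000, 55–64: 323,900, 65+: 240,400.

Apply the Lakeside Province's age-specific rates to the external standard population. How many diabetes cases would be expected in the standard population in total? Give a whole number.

Age-specific rates per 1,000 for the Lakeside Province: 13.609, 21.354, 52.056, 96.419, 207.847, 314.891.
Expected diabetes cases = Σ (standard pop × age-specific rate ÷ 1,000)
= 281,900×13.609/1,000 + 197,400×21.354/1,000 + 330,900×52.056/1,000 + 243,000×96.419/1,000 + 323,900×207.847/1,000 + 240,400×314.891/1,000
= 3836.49 + 4215.31 + 17225.42 + 23429.75 + 67321.72 + 75699.73 = 191728.42.

191728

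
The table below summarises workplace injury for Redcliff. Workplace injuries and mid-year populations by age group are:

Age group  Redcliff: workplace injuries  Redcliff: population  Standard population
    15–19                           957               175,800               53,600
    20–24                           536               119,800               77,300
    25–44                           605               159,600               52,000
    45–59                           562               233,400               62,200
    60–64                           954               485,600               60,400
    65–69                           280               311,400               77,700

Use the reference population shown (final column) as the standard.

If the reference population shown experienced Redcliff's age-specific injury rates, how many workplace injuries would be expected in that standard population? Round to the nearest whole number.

Age-specific rates per 10,000 for Redcliff: 54.44, 44.74, 37.91, 24.08, 19.65, 8.99.
Expected workplace injuries = Σ (standard pop × age-specific rate ÷ 10,000)
= 53,600×54.44/10,000 + 77,300×44.74/10,000 + 52,000×37.91/10,000 + 62,200×24.08/10,000 + 60,400×19.65/10,000 + 77,700×8.99/10,000
= 291.78 + 345.85 + 197.12 + 149.77 + 118.66 + 69.87 = 1173.05.

1173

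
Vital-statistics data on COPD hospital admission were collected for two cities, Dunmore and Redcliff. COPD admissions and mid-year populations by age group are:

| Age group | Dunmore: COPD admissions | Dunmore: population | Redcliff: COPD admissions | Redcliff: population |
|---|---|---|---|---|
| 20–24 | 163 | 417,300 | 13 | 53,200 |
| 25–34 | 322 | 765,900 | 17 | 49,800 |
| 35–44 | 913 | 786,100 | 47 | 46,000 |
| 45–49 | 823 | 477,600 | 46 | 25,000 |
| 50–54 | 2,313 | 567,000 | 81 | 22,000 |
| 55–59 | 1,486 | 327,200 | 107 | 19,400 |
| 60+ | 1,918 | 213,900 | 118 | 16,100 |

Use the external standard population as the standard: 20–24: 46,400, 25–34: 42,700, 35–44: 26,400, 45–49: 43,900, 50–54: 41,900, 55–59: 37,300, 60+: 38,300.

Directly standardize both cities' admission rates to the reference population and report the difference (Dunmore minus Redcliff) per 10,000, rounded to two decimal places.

Age-specific rates per 10,000 for Dunmore: 3.91, 4.20, 11.61, 17.23, 40.79, 45.42, 89.67.
For Redcliff: 2.44, 3.41, 10.22, 18.40, 36.82, 55.15, 73.29.
Standard total = 276,900; weights = 0.1676, 0.1542, 0.0953, 0.1585, 0.1513, 0.1347, 0.1383.
Dunmore: 0.1676×3.91 + 0.1542×4.20 + 0.0953×11.61 + 0.1585×17.23 + 0.1513×40.79 + 0.1347×45.42 + 0.1383×89.67 = 29.8353 per 10,000.
Redcliff: 0.1676×2.44 + 0.1542×3.41 + 0.0953×10.22 + 0.1585×18.40 + 0.1513×36.82 + 0.1347×55.15 + 0.1383×73.29 = 27.9656 per 10,000.
Difference = 29.8353 − 27.9656 = 1.8697.

1.87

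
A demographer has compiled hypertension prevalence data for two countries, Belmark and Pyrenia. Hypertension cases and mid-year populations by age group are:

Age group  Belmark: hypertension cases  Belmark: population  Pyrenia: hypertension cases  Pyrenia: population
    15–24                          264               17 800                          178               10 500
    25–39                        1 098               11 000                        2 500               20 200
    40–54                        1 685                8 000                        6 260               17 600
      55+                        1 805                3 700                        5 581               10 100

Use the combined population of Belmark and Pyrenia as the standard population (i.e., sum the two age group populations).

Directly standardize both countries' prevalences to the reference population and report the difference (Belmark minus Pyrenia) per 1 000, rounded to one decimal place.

Age-specific rates per 1 000 for Belmark: 14.831, 99.818, 210.625, 487.838.
For Pyrenia: 16.952, 123.762, 355.682, 552.574.
Combined standard total = 98 900; weights = 0.2861, 0.3155, 0.2588, 0.1395.
Belmark: 0.2861×14.831 + 0.3155×99.818 + 0.2588×210.625 + 0.1395×487.838 = 158.3238 per 1 000.
Pyrenia: 0.2861×16.952 + 0.3155×123.762 + 0.2588×355.682 + 0.1395×552.574 = 213.0649 per 1 000.
Difference = 158.3238 − 213.0649 = -54.7411.

-54.7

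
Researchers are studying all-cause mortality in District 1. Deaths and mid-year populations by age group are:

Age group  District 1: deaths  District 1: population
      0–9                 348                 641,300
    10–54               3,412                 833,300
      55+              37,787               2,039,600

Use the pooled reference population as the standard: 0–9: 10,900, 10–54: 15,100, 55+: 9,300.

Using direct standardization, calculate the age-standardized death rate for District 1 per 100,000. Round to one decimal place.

680.0

Age-specific rates per 100,000 for District 1: 54.26, 409.46, 1852.67.
Standard total = 35,300; weights = 0.3088, 0.4278, 0.2635.
Standardized rate: 0.3088×54.26 + 0.4278×409.46 + 0.2635×1852.67 = 680.0023 per 100,000.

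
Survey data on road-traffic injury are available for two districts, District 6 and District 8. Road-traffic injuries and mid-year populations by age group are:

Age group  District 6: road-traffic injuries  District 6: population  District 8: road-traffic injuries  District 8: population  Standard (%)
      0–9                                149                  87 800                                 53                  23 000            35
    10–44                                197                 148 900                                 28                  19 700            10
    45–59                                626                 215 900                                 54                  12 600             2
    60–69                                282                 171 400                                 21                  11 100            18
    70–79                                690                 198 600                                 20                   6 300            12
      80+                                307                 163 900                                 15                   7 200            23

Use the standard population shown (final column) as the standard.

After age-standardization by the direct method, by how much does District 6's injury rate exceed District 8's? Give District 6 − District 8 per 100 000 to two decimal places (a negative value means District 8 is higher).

Age-specific rates per 100 000 for District 6: 169.70, 132.30, 289.95, 164.53, 347.43, 187.31.
For District 8: 230.43, 142.13, 428.57, 189.19, 317.46, 208.33.
Standard weights: 0.35, 0.10, 0.02, 0.18, 0.12, 0.23.
District 6: 0.3500×169.70 + 0.1000×132.30 + 0.0200×289.95 + 0.1800×164.53 + 0.1200×347.43 + 0.2300×187.31 = 192.8136 per 100 000.
District 8: 0.3500×230.43 + 0.1000×142.13 + 0.0200×428.57 + 0.1800×189.19 + 0.1200×317.46 + 0.2300×208.33 = 223.5028 per 100 000.
Difference = 192.8136 − 223.5028 = -30.6891.

-30.69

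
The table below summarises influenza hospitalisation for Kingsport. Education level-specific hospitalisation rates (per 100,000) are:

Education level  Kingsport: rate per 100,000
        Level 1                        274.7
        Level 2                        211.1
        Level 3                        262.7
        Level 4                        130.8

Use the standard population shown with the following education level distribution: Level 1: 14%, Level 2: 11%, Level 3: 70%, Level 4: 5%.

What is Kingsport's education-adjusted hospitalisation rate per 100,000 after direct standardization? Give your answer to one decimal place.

Standard weights: 0.14, 0.11, 0.70, 0.05.
Standardized rate: 0.1400×274.7 + 0.1100×211.1 + 0.7000×262.7 + 0.0500×130.8 = 252.1090 per 100,000.

252.1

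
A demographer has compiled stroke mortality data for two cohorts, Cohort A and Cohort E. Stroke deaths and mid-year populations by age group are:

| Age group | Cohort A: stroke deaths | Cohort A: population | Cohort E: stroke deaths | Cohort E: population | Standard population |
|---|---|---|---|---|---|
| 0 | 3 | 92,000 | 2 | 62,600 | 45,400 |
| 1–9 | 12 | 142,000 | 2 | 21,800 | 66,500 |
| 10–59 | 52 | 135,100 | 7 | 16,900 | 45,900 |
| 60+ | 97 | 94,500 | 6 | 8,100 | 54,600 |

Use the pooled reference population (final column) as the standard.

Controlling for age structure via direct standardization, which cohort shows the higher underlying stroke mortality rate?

Cohort A

Age-specific rates per 100,000 for Cohort A: 3.26, 8.45, 38.49, 102.65.
For Cohort E: 3.19, 9.17, 41.42, 74.07.
Standard total = 212,400; weights = 0.2137, 0.3131, 0.2161, 0.2571.
Cohort A: 0.2137×3.26 + 0.3131×8.45 + 0.2161×38.49 + 0.2571×102.65 = 38.0469 per 100,000.
Cohort E: 0.2137×3.19 + 0.3131×9.17 + 0.2161×41.42 + 0.2571×74.07 = 31.5479 per 100,000.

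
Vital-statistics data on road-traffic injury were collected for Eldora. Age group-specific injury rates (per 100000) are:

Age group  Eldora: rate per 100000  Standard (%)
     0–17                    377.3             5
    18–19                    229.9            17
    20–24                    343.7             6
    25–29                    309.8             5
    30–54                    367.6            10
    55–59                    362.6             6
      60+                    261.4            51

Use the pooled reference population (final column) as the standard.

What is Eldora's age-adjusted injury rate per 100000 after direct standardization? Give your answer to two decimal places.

285.89

Standard weights: 0.05, 0.17, 0.06, 0.05, 0.10, 0.06, 0.51.
Standardized rate: 0.0500×377.3 + 0.1700×229.9 + 0.0600×343.7 + 0.0500×309.8 + 0.1000×367.6 + 0.0600×362.6 + 0.5100×261.4 = 285.8900 per 100000.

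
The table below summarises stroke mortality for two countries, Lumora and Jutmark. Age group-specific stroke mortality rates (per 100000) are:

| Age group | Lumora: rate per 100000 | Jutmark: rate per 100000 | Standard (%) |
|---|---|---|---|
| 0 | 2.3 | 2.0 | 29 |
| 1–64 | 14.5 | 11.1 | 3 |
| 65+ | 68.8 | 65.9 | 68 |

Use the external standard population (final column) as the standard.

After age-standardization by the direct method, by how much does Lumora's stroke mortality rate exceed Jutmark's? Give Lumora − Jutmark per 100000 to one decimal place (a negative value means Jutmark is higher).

2.2

Standard weights: 0.29, 0.03, 0.68.
Lumora: 0.2900×2.3 + 0.0300×14.5 + 0.6800×68.8 = 47.8860 per 100000.
Jutmark: 0.2900×2.0 + 0.0300×11.1 + 0.6800×65.9 = 45.7250 per 100000.
Difference = 47.8860 − 45.7250 = 2.1610.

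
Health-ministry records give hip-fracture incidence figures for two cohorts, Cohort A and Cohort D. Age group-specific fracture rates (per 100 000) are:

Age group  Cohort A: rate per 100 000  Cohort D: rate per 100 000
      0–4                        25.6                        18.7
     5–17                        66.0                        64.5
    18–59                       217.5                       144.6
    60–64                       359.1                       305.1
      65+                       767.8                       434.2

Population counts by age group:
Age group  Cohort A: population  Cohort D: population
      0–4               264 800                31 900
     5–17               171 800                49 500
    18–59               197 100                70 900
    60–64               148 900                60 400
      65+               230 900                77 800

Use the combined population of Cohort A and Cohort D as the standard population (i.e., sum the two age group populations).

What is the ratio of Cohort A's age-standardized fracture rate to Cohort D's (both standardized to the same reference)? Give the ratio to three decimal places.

Combined standard total = 1 304 000; weights = 0.2275, 0.1697, 0.2055, 0.1605, 0.2367.
Cohort A: 0.2275×25.6 + 0.1697×66.0 + 0.2055×217.5 + 0.1605×359.1 + 0.2367×767.8 = 301.1279 per 100 000.
Cohort D: 0.2275×18.7 + 0.1697×64.5 + 0.2055×144.6 + 0.1605×305.1 + 0.2367×434.2 = 196.6794 per 100 000.
Ratio = 301.1279 ÷ 196.6794 = 1.53106.

1.531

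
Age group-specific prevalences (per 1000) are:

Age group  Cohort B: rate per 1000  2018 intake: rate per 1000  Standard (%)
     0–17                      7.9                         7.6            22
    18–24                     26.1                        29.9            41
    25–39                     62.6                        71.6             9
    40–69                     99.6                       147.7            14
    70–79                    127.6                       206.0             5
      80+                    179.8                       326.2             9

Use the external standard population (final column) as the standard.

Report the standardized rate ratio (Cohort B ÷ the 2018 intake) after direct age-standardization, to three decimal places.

0.676

Standard weights: 0.22, 0.41, 0.09, 0.14, 0.05, 0.09.
Cohort B: 0.2200×7.9 + 0.4100×26.1 + 0.0900×62.6 + 0.1400×99.6 + 0.0500×127.6 + 0.0900×179.8 = 54.5790 per 1000.
The 2018 intake: 0.2200×7.6 + 0.4100×29.9 + 0.0900×71.6 + 0.1400×147.7 + 0.0500×206.0 + 0.0900×326.2 = 80.7110 per 1000.
Ratio = 54.5790 ÷ 80.7110 = 0.67623.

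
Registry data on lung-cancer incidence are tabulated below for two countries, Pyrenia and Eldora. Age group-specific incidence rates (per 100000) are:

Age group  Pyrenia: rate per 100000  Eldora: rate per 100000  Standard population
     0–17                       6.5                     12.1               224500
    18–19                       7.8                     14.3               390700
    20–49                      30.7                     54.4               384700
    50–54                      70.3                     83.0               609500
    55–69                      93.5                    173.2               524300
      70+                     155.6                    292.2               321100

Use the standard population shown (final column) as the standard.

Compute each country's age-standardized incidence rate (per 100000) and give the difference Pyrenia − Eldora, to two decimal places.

Standard total = 2454800; weights = 0.0915, 0.1592, 0.1567, 0.2483, 0.2136, 0.1308.
Pyrenia: 0.0915×6.5 + 0.1592×7.8 + 0.1567×30.7 + 0.2483×70.3 + 0.2136×93.5 + 0.1308×155.6 = 64.4248 per 100000.
Eldora: 0.0915×12.1 + 0.1592×14.3 + 0.1567×54.4 + 0.2483×83.0 + 0.2136×173.2 + 0.1308×292.2 = 107.7293 per 100000.
Difference = 64.4248 − 107.7293 = -43.3044.

-43.30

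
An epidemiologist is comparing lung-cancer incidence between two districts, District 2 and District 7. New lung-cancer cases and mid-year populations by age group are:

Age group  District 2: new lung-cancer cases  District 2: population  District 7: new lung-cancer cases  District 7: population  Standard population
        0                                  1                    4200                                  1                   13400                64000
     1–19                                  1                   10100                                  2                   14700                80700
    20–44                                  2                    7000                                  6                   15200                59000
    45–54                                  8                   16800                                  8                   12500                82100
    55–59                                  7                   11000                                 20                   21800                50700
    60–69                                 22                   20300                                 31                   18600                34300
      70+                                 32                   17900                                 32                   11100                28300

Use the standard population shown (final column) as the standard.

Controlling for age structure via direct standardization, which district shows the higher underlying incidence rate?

Age-specific rates per 100000 for District 2: 23.81, 9.90, 28.57, 47.62, 63.64, 108.37, 178.77.
For District 7: 7.46, 13.61, 39.47, 64.00, 91.74, 166.67, 288.29.
Standard total = 399100; weights = 0.1604, 0.2022, 0.1478, 0.2057, 0.1270, 0.0859, 0.0709.
District 2: 0.1604×23.81 + 0.2022×9.90 + 0.1478×28.57 + 0.2057×47.62 + 0.1270×63.64 + 0.0859×108.37 + 0.0709×178.77 = 49.9145 per 100000.
District 7: 0.1604×7.46 + 0.2022×13.61 + 0.1478×39.47 + 0.2057×64.00 + 0.1270×91.74 + 0.0859×166.67 + 0.0709×288.29 = 69.3699 per 100000.

District 7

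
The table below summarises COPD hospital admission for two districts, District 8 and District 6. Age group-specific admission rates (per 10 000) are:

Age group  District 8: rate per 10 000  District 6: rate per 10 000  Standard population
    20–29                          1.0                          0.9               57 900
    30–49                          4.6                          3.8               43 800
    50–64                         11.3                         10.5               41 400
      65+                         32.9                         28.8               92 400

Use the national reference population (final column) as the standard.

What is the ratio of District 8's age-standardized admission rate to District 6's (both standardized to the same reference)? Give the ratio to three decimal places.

Standard total = 235 500; weights = 0.2459, 0.1860, 0.1758, 0.3924.
District 8: 0.2459×1.0 + 0.1860×4.6 + 0.1758×11.3 + 0.3924×32.9 = 15.9964 per 10 000.
District 6: 0.2459×0.9 + 0.1860×3.8 + 0.1758×10.5 + 0.3924×28.8 = 14.0738 per 10 000.
Ratio = 15.9964 ÷ 14.0738 = 1.13661.

1.137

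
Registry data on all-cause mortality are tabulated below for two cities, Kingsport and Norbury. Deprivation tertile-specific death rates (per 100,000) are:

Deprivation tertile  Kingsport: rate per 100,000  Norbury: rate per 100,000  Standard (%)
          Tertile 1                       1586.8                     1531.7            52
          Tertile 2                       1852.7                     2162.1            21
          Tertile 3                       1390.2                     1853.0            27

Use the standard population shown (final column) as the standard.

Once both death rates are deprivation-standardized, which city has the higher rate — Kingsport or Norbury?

Norbury

Standard weights: 0.52, 0.21, 0.27.
Kingsport: 0.5200×1586.8 + 0.2100×1852.7 + 0.2700×1390.2 = 1589.5570 per 100,000.
Norbury: 0.5200×1531.7 + 0.2100×2162.1 + 0.2700×1853.0 = 1750.8350 per 100,000.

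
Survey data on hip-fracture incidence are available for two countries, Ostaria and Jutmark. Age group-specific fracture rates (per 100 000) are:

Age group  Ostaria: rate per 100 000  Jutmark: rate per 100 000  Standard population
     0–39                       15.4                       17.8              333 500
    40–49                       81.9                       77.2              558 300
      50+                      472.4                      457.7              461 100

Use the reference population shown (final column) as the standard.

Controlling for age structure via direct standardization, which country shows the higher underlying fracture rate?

Standard total = 1 352 900; weights = 0.2465, 0.4127, 0.3408.
Ostaria: 0.2465×15.4 + 0.4127×81.9 + 0.3408×472.4 = 198.5988 per 100 000.
Jutmark: 0.2465×17.8 + 0.4127×77.2 + 0.3408×457.7 = 192.2408 per 100 000.

Ostaria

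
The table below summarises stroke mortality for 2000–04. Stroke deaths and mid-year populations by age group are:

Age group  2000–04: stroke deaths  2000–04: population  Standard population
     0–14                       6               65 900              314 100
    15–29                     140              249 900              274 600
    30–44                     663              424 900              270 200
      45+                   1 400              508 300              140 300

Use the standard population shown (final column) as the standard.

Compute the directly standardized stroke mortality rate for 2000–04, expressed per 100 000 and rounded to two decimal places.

99.13

Age-specific rates per 100 000 for 2000–04: 9.10, 56.02, 156.04, 275.43.
Standard total = 999 200; weights = 0.3144, 0.2748, 0.2704, 0.1404.
Standardized rate: 0.3144×9.10 + 0.2748×56.02 + 0.2704×156.04 + 0.1404×275.43 = 99.1265 per 100 000.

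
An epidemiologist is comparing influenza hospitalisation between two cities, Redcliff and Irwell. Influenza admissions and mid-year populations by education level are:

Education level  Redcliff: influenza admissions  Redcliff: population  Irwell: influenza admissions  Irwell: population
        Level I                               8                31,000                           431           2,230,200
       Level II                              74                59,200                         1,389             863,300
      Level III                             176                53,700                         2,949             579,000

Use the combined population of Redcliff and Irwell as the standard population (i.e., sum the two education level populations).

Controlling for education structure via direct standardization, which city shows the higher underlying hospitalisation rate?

Irwell

Education-specific rates per 100,000 for Redcliff: 25.81, 125.00, 327.75.
For Irwell: 19.33, 160.89, 509.33.
Combined standard total = 3,816,400; weights = 0.5925, 0.2417, 0.1658.
Redcliff: 0.5925×25.81 + 0.2417×125.00 + 0.1658×327.75 = 99.8405 per 100,000.
Irwell: 0.5925×19.33 + 0.2417×160.89 + 0.1658×509.33 = 134.7801 per 100,000.
The crude rates (179.29 vs 129.86) would put Redcliff higher, but that reflects its education composition; once standardized to a common education structure, Irwell has the higher underlying rate.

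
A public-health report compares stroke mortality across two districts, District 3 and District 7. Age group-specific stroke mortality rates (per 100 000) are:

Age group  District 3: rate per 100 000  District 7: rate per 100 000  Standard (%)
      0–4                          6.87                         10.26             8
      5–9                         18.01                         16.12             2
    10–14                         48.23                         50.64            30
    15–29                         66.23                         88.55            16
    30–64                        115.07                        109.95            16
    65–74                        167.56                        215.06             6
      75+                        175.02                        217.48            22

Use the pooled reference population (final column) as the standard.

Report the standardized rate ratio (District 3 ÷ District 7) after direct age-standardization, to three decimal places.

Standard weights: 0.08, 0.02, 0.30, 0.16, 0.16, 0.06, 0.22.
District 3: 0.0800×6.87 + 0.0200×18.01 + 0.3000×48.23 + 0.1600×66.23 + 0.1600×115.07 + 0.0600×167.56 + 0.2200×175.02 = 92.9448 per 100 000.
District 7: 0.0800×10.26 + 0.0200×16.12 + 0.3000×50.64 + 0.1600×88.55 + 0.1600×109.95 + 0.0600×215.06 + 0.2200×217.48 = 108.8444 per 100 000.
Ratio = 92.9448 ÷ 108.8444 = 0.85392.

0.854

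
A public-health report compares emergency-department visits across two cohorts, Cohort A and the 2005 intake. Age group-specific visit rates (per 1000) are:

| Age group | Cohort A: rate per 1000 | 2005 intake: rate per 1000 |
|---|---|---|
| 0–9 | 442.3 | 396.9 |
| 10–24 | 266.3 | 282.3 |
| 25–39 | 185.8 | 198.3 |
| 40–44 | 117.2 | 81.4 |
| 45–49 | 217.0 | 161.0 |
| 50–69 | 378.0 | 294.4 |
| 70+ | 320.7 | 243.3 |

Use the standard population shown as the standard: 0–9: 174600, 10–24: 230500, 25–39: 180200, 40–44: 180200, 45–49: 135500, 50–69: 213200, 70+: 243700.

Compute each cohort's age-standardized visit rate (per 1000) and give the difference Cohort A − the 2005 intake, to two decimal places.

Standard total = 1357900; weights = 0.1286, 0.1697, 0.1327, 0.1327, 0.0998, 0.1570, 0.1795.
Cohort A: 0.1286×442.3 + 0.1697×266.3 + 0.1327×185.8 + 0.1327×117.2 + 0.0998×217.0 + 0.1570×378.0 + 0.1795×320.7 = 280.8425 per 1000.
The 2005 intake: 0.1286×396.9 + 0.1697×282.3 + 0.1327×198.3 + 0.1327×81.4 + 0.0998×161.0 + 0.1570×294.4 + 0.1795×243.3 = 242.0242 per 1000.
Difference = 280.8425 − 242.0242 = 38.8183.

38.82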